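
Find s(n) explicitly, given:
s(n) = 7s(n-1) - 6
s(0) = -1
First-order linear non-homogeneous.
Homogeneous solution: s_h(n) = A·(7)^n.
Try constant particular solution s_p = K: K = 7K - 6 ⇒ K = 1.
General: s(n) = A·(7)^n + 1.
Apply s(0) = -1: A + 1 = -1 ⇒ A = -2.
So s(n) = 1 - 2 \cdot 7^{n}.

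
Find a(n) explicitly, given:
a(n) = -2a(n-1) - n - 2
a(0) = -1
First-order linear with linear forcing.
Homogeneous solution: a_h(n) = A·(-2)^n.
Try particular a_p(n) = pn + q. Substituting:
  pn + q = -2(p(n-1) + q) - n - 2.
Matching the n-coefficient: p = -2p - 1 ⇒ p = - \frac{1}{3}.
Matching constants: q = 2p - 2q - 2 ⇒ q = - \frac{8}{9}.
General: a(n) = A·(-2)^n - \frac{n}{3} - \frac{8}{9}.
Apply a(0) = -1: A - \frac{8}{9} = -1 ⇒ A = - \frac{1}{9}.
So a(n) = - \frac{\left(-2\right)^{n}}{9} - \frac{n}{3} - \frac{8}{9}.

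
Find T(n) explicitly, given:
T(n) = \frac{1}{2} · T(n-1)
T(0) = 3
Pure geometric recurrence with ratio \frac{1}{2}.
By induction T(n) = T(0) · (\frac{1}{2})^n = 3 \cdot 2^{- n}.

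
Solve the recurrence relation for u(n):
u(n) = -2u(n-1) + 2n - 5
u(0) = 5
First-order linear with linear forcing.
Homogeneous solution: u_h(n) = A·(-2)^n.
Try particular u_p(n) = pn + q. Substituting:
  pn + q = -2(p(n-1) + q) + 2n - 5.
Matching the n-coefficient: p = -2p + 2 ⇒ p = \frac{2}{3}.
Matching constants: q = 2p - 2q - 5 ⇒ q = - \frac{11}{9}.
General: u(n) = A·(-2)^n + \frac{2 n}{3} - \frac{11}{9}.
Apply u(0) = 5: A - \frac{11}{9} = 5 ⇒ A = \frac{56}{9}.
So u(n) = \frac{56 \left(-2\right)^{n}}{9} + \frac{2 n}{3} - \frac{11}{9}.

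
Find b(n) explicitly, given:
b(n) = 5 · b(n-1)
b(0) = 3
Pure geometric recurrence with ratio 5.
By induction b(n) = b(0) · (5)^n = 3 \cdot 5^{n}.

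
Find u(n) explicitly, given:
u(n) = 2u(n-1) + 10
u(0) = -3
First-order linear non-homogeneous.
Homogeneous solution: u_h(n) = A·(2)^n.
Try constant particular solution u_p = K: K = 2K + 10 ⇒ K = -10.
General: u(n) = A·(2)^n - 10.
Apply u(0) = -3: A - 10 = -3 ⇒ A = 7.
So u(n) = 7 \cdot 2^{n} - 10.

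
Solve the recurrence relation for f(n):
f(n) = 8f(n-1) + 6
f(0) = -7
First-order linear non-homogeneous.
Homogeneous solution: f_h(n) = A·(8)^n.
Try constant particular solution f_p = K: K = 8K + 6 ⇒ K = - \frac{6}{7}.
General: f(n) = A·(8)^n - \frac{6}{7}.
Apply f(0) = -7: A - \frac{6}{7} = -7 ⇒ A = - \frac{43}{7}.
So f(n) = - \frac{43 \cdot 8^{n}}{7} - \frac{6}{7}.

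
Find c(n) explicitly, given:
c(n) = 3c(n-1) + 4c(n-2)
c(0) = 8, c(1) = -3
Characteristic equation: x² - 3x - 4 = 0, which factors as (x - (-1))(x - (4)) = 0.
Roots r₁ = -1, r₂ = 4 (distinct).
General solution: c(n) = A·(-1)^n + B·(4)^n.
From c(0) = 8: A + B = 8.
From c(1) = -3: -A + 4B = -3.
Solving: A = 7, B = 1.
So c(n) = 7 \left(-1\right)^{n} + 4^{n}.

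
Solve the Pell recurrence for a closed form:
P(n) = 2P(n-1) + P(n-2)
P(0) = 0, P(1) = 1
This is the Pell sequence.
Characteristic equation: x² - 2x - 1 = 0; roots r₁ = 1 + \sqrt{2}, r₂ = 1 - \sqrt{2}.
General: P(n) = A·r₁^n + B·r₂^n. Solving with P(0)=0, P(1)=1 gives A = \frac{\sqrt{2}}{4}, B = - \frac{\sqrt{2}}{4}.
So P(n) = \frac{\sqrt{2} \left(- \left(1 - \sqrt{2}\right)^{n} + \left(1 + \sqrt{2}\right)^{n}\right)}{4}.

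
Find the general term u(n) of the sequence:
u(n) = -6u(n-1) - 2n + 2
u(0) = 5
First-order linear with linear forcing.
Homogeneous solution: u_h(n) = A·(-6)^n.
Try particular u_p(n) = pn + q. Substituting:
  pn + q = -6(p(n-1) + q) - 2n + 2.
Matching the n-coefficient: p = -6p - 2 ⇒ p = - \frac{2}{7}.
Matching constants: q = 6p - 6q + 2 ⇒ q = \frac{2}{49}.
General: u(n) = A·(-6)^n - \frac{2 n}{7} + \frac{2}{49}.
Apply u(0) = 5: A + \frac{2}{49} = 5 ⇒ A = \frac{243}{49}.
So u(n) = \frac{243 \left(-6\right)^{n}}{49} - \frac{2 n}{7} + \frac{2}{49}.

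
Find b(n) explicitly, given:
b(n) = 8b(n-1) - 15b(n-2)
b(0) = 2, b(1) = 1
Characteristic equation: x² - 8x + 15 = 0, which factors as (x - (5))(x - (3)) = 0.
Roots r₁ = 5, r₂ = 3 (distinct).
General solution: b(n) = A·(5)^n + B·(3)^n.
From b(0) = 2: A + B = 2.
From b(1) = 1: 5A + 3B = 1.
Solving: A = - \frac{5}{2}, B = \frac{9}{2}.
So b(n) = \frac{9 \cdot 3^{n}}{2} - \frac{5 \cdot 5^{n}}{2}.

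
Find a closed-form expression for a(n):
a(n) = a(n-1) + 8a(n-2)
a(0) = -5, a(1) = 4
Characteristic equation: x² - x - 8 = 0.
Discriminant Δ = (1)² + 4·(8) = 33.
Roots r₁,₂ = (1 ± √33)/2, so r₁ = \frac{1}{2} + \frac{\sqrt{33}}{2}, r₂ = \frac{1}{2} - \frac{\sqrt{33}}{2}.
General solution: a(n) = A·r₁^n + B·r₂^n.
From the initial conditions, A + B = -5 and r₁A + r₂B = 4.
Since r₁ - r₂ = √33: A = (4 - (-5)r₂)/√33 = - \frac{5}{2} + \frac{13 \sqrt{33}}{66}, and B = -5 - A = - \frac{5}{2} - \frac{13 \sqrt{33}}{66}.
So a(n) = \left(- \frac{5}{2} + \frac{13 \sqrt{33}}{66}\right)\left(\frac{1}{2} + \frac{\sqrt{33}}{2}\right)^n + \left(- \frac{5}{2} - \frac{13 \sqrt{33}}{66}\right)\left(\frac{1}{2} - \frac{\sqrt{33}}{2}\right)^n.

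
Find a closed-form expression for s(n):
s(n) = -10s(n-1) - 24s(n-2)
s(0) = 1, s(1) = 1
Characteristic equation: x² + 10x + 24 = 0, which factors as (x - (-6))(x - (-4)) = 0.
Roots r₁ = -6, r₂ = -4 (distinct).
General solution: s(n) = A·(-6)^n + B·(-4)^n.
From s(0) = 1: A + B = 1.
From s(1) = 1: -6A - 4B = 1.
Solving: A = - \frac{5}{2}, B = \frac{7}{2}.
So s(n) = \frac{7 \left(-4\right)^{n}}{2} - \frac{5 \left(-6\right)^{n}}{2}.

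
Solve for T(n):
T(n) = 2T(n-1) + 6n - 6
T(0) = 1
First-order linear with linear forcing.
Homogeneous solution: T_h(n) = A·(2)^n.
Try particular T_p(n) = pn + q. Substituting:
  pn + q = 2(p(n-1) + q) + 6n - 6.
Matching the n-coefficient: p = 2p + 6 ⇒ p = -6.
Matching constants: q = -2p + 2q - 6 ⇒ q = -6.
General: T(n) = A·(2)^n - 6 n - 6.
Apply T(0) = 1: A - 6 = 1 ⇒ A = 7.
So T(n) = 7 \cdot 2^{n} - 6 n - 6.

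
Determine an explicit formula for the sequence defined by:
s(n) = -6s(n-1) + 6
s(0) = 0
First-order linear non-homogeneous.
Homogeneous solution: s_h(n) = A·(-6)^n.
Try constant particular solution s_p = K: K = -6K + 6 ⇒ K = \frac{6}{7}.
General: s(n) = A·(-6)^n + \frac{6}{7}.
Apply s(0) = 0: A + \frac{6}{7} = 0 ⇒ A = - \frac{6}{7}.
So s(n) = \frac{6}{7} - \frac{6 \left(-6\right)^{n}}{7}.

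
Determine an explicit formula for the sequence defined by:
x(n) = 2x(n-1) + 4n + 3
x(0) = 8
First-order linear with linear forcing.
Homogeneous solution: x_h(n) = A·(2)^n.
Try particular x_p(n) = pn + q. Substituting:
  pn + q = 2(p(n-1) + q) + 4n + 3.
Matching the n-coefficient: p = 2p + 4 ⇒ p = -4.
Matching constants: q = -2p + 2q + 3 ⇒ q = -11.
General: x(n) = A·(2)^n - 4 n - 11.
Apply x(0) = 8: A - 11 = 8 ⇒ A = 19.
So x(n) = 19 \cdot 2^{n} - 4 n - 11.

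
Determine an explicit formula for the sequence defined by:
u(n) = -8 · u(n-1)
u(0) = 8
Pure geometric recurrence with ratio -8.
By induction u(n) = u(0) · (-8)^n = 8 \left(-8\right)^{n}.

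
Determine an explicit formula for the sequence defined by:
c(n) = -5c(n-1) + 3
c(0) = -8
First-order linear non-homogeneous.
Homogeneous solution: c_h(n) = A·(-5)^n.
Try constant particular solution c_p = K: K = -5K + 3 ⇒ K = \frac{1}{2}.
General: c(n) = A·(-5)^n + \frac{1}{2}.
Apply c(0) = -8: A + \frac{1}{2} = -8 ⇒ A = - \frac{17}{2}.
So c(n) = \frac{1}{2} - \frac{17 \left(-5\right)^{n}}{2}.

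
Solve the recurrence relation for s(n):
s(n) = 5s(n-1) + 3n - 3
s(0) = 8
First-order linear with linear forcing.
Homogeneous solution: s_h(n) = A·(5)^n.
Try particular s_p(n) = pn + q. Substituting:
  pn + q = 5(p(n-1) + q) + 3n - 3.
Matching the n-coefficient: p = 5p + 3 ⇒ p = - \frac{3}{4}.
Matching constants: q = -5p + 5q - 3 ⇒ q = - \frac{3}{16}.
General: s(n) = A·(5)^n - \frac{3 n}{4} - \frac{3}{16}.
Apply s(0) = 8: A - \frac{3}{16} = 8 ⇒ A = \frac{131}{16}.
So s(n) = \frac{131 \cdot 5^{n}}{16} - \frac{3 n}{4} - \frac{3}{16}.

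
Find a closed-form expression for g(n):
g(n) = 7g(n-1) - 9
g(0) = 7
First-order linear non-homogeneous.
Homogeneous solution: g_h(n) = A·(7)^n.
Try constant particular solution g_p = K: K = 7K - 9 ⇒ K = \frac{3}{2}.
General: g(n) = A·(7)^n + \frac{3}{2}.
Apply g(0) = 7: A + \frac{3}{2} = 7 ⇒ A = \frac{11}{2}.
So g(n) = \frac{11 \cdot 7^{n}}{2} + \frac{3}{2}.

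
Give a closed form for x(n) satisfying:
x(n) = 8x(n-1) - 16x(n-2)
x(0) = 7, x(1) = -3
Characteristic equation: x² - 8x + 16 = 0, which is (x - (4))².
Repeated root r = 4.
General solution: x(n) = (A + Bn)·(4)^n.
From x(0) = 7: A = 7.
From x(1) = -3: (A + B)·(4) = -3 ⇒ B = - \frac{31}{4}.
So x(n) = \left(7 - \frac{31 n}{4}\right) \cdot (4)^n.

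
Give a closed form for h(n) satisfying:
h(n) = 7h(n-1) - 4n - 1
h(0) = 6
First-order linear with linear forcing.
Homogeneous solution: h_h(n) = A·(7)^n.
Try particular h_p(n) = pn + q. Substituting:
  pn + q = 7(p(n-1) + q) - 4n - 1.
Matching the n-coefficient: p = 7p - 4 ⇒ p = \frac{2}{3}.
Matching constants: q = -7p + 7q - 1 ⇒ q = \frac{17}{18}.
General: h(n) = A·(7)^n + \frac{2 n}{3} + \frac{17}{18}.
Apply h(0) = 6: A + \frac{17}{18} = 6 ⇒ A = \frac{91}{18}.
So h(n) = \frac{91 \cdot 7^{n}}{18} + \frac{2 n}{3} + \frac{17}{18}.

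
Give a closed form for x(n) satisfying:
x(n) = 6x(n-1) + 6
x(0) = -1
First-order linear non-homogeneous.
Homogeneous solution: x_h(n) = A·(6)^n.
Try constant particular solution x_p = K: K = 6K + 6 ⇒ K = - \frac{6}{5}.
General: x(n) = A·(6)^n - \frac{6}{5}.
Apply x(0) = -1: A - \frac{6}{5} = -1 ⇒ A = \frac{1}{5}.
So x(n) = \frac{6^{n}}{5} - \frac{6}{5}.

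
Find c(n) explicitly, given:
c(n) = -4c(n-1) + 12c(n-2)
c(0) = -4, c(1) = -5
Characteristic equation: x² + 4x - 12 = 0, which factors as (x - (-6))(x - (2)) = 0.
Roots r₁ = -6, r₂ = 2 (distinct).
General solution: c(n) = A·(-6)^n + B·(2)^n.
From c(0) = -4: A + B = -4.
From c(1) = -5: -6A + 2B = -5.
Solving: A = - \frac{3}{8}, B = - \frac{29}{8}.
So c(n) = - \frac{3 \left(-6\right)^{n}}{8} - \frac{29 \cdot 2^{n}}{8}.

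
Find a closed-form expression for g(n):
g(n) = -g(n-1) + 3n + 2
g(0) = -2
First-order linear with linear forcing.
Homogeneous solution: g_h(n) = A·(-1)^n.
Try particular g_p(n) = pn + q. Substituting:
  pn + q = -(p(n-1) + q) + 3n + 2.
Matching the n-coefficient: p = -p + 3 ⇒ p = \frac{3}{2}.
Matching constants: q = p - q + 2 ⇒ q = \frac{7}{4}.
General: g(n) = A·(-1)^n + \frac{3 n}{2} + \frac{7}{4}.
Apply g(0) = -2: A + \frac{7}{4} = -2 ⇒ A = - \frac{15}{4}.
So g(n) = - \frac{15 \left(-1\right)^{n}}{4} + \frac{3 n}{2} + \frac{7}{4}.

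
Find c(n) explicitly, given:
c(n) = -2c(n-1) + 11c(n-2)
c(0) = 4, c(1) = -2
Characteristic equation: x² + 2x - 11 = 0.
Discriminant Δ = (-2)² + 4·(11) = 48.
Roots r₁,₂ = (-2 ± √48)/2, so r₁ = -1 + 2 \sqrt{3}, r₂ = - 2 \sqrt{3} - 1.
General solution: c(n) = A·r₁^n + B·r₂^n.
From the initial conditions, A + B = 4 and r₁A + r₂B = -2.
Since r₁ - r₂ = √48: A = (-2 - (4)r₂)/√48 = \frac{\sqrt{3}}{6} + 2, and B = 4 - A = 2 - \frac{\sqrt{3}}{6}.
So c(n) = \left(\frac{\sqrt{3}}{6} + 2\right)\left(-1 + 2 \sqrt{3}\right)^n + \left(2 - \frac{\sqrt{3}}{6}\right)\left(- 2 \sqrt{3} - 1\right)^n.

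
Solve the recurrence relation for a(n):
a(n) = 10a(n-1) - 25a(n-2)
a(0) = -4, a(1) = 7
Characteristic equation: x² - 10x + 25 = 0, which is (x - (5))².
Repeated root r = 5.
General solution: a(n) = (A + Bn)·(5)^n.
From a(0) = -4: A = -4.
From a(1) = 7: (A + B)·(5) = 7 ⇒ B = \frac{27}{5}.
So a(n) = \left(\frac{27 n}{5} - 4\right) \cdot (5)^n.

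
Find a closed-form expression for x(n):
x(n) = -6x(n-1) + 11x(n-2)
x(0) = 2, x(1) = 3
Characteristic equation: x² + 6x - 11 = 0.
Discriminant Δ = (-6)² + 4·(11) = 80.
Roots r₁,₂ = (-6 ± √80)/2, so r₁ = -3 + 2 \sqrt{5}, r₂ = - 2 \sqrt{5} - 3.
General solution: x(n) = A·r₁^n + B·r₂^n.
From the initial conditions, A + B = 2 and r₁A + r₂B = 3.
Since r₁ - r₂ = √80: A = (3 - (2)r₂)/√80 = 1 + \frac{9 \sqrt{5}}{20}, and B = 2 - A = 1 - \frac{9 \sqrt{5}}{20}.
So x(n) = \left(1 + \frac{9 \sqrt{5}}{20}\right)\left(-3 + 2 \sqrt{5}\right)^n + \left(1 - \frac{9 \sqrt{5}}{20}\right)\left(- 2 \sqrt{5} - 3\right)^n.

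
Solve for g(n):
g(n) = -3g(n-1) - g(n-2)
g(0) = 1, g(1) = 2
Characteristic equation: x² + 3x + 1 = 0.
Discriminant Δ = (-3)² + 4·(-1) = 5.
Roots r₁,₂ = (-3 ± √5)/2, so r₁ = - \frac{3}{2} + \frac{\sqrt{5}}{2}, r₂ = - \frac{3}{2} - \frac{\sqrt{5}}{2}.
General solution: g(n) = A·r₁^n + B·r₂^n.
From the initial conditions, A + B = 1 and r₁A + r₂B = 2.
Since r₁ - r₂ = √5: A = (2 - (1)r₂)/√5 = \frac{1}{2} + \frac{7 \sqrt{5}}{10}, and B = 1 - A = \frac{1}{2} - \frac{7 \sqrt{5}}{10}.
So g(n) = \left(\frac{1}{2} + \frac{7 \sqrt{5}}{10}\right)\left(- \frac{3}{2} + \frac{\sqrt{5}}{2}\right)^n + \left(\frac{1}{2} - \frac{7 \sqrt{5}}{10}\right)\left(- \frac{3}{2} - \frac{\sqrt{5}}{2}\right)^n.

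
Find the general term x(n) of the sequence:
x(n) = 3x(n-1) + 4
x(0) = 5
First-order linear non-homogeneous.
Homogeneous solution: x_h(n) = A·(3)^n.
Try constant particular solution x_p = K: K = 3K + 4 ⇒ K = -2.
General: x(n) = A·(3)^n - 2.
Apply x(0) = 5: A - 2 = 5 ⇒ A = 7.
So x(n) = 7 \cdot 3^{n} - 2.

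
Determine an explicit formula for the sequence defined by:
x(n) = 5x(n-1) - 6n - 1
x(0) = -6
First-order linear with linear forcing.
Homogeneous solution: x_h(n) = A·(5)^n.
Try particular x_p(n) = pn + q. Substituting:
  pn + q = 5(p(n-1) + q) - 6n - 1.
Matching the n-coefficient: p = 5p - 6 ⇒ p = \frac{3}{2}.
Matching constants: q = -5p + 5q - 1 ⇒ q = \frac{17}{8}.
General: x(n) = A·(5)^n + \frac{3 n}{2} + \frac{17}{8}.
Apply x(0) = -6: A + \frac{17}{8} = -6 ⇒ A = - \frac{65}{8}.
So x(n) = - \frac{65 \cdot 5^{n}}{8} + \frac{3 n}{2} + \frac{17}{8}.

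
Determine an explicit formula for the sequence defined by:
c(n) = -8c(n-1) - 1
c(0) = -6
First-order linear non-homogeneous.
Homogeneous solution: c_h(n) = A·(-8)^n.
Try constant particular solution c_p = K: K = -8K - 1 ⇒ K = - \frac{1}{9}.
General: c(n) = A·(-8)^n - \frac{1}{9}.
Apply c(0) = -6: A - \frac{1}{9} = -6 ⇒ A = - \frac{53}{9}.
So c(n) = - \frac{53 \left(-8\right)^{n}}{9} - \frac{1}{9}.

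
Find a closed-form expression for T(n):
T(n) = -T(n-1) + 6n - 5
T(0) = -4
First-order linear with linear forcing.
Homogeneous solution: T_h(n) = A·(-1)^n.
Try particular T_p(n) = pn + q. Substituting:
  pn + q = -(p(n-1) + q) + 6n - 5.
Matching the n-coefficient: p = -p + 6 ⇒ p = 3.
Matching constants: q = p - q - 5 ⇒ q = -1.
General: T(n) = A·(-1)^n + 3 n - 1.
Apply T(0) = -4: A - 1 = -4 ⇒ A = -3.
So T(n) = - 3 \left(-1\right)^{n} + 3 n - 1.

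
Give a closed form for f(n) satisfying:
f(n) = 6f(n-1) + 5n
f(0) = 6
First-order linear with linear forcing.
Homogeneous solution: f_h(n) = A·(6)^n.
Try particular f_p(n) = pn + q. Substituting:
  pn + q = 6(p(n-1) + q) + 5n.
Matching the n-coefficient: p = 6p + 5 ⇒ p = -1.
Matching constants: q = -6p + 6q ⇒ q = - \frac{6}{5}.
General: f(n) = A·(6)^n - n - \frac{6}{5}.
Apply f(0) = 6: A - \frac{6}{5} = 6 ⇒ A = \frac{36}{5}.
So f(n) = \frac{36 \cdot 6^{n}}{5} - n - \frac{6}{5}.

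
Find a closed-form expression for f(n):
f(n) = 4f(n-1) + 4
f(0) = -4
First-order linear non-homogeneous.
Homogeneous solution: f_h(n) = A·(4)^n.
Try constant particular solution f_p = K: K = 4K + 4 ⇒ K = - \frac{4}{3}.
General: f(n) = A·(4)^n - \frac{4}{3}.
Apply f(0) = -4: A - \frac{4}{3} = -4 ⇒ A = - \frac{8}{3}.
So f(n) = - \frac{8 \cdot 4^{n}}{3} - \frac{4}{3}.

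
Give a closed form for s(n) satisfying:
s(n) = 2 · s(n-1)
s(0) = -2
Pure geometric recurrence with ratio 2.
By induction s(n) = s(0) · (2)^n = - 2 \cdot 2^{n}.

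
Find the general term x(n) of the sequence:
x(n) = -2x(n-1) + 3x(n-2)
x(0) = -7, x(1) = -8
Characteristic equation: x² + 2x - 3 = 0, which factors as (x - (1))(x - (-3)) = 0.
Roots r₁ = 1, r₂ = -3 (distinct).
General solution: x(n) = A·(1)^n + B·(-3)^n.
From x(0) = -7: A + B = -7.
From x(1) = -8: A - 3B = -8.
Solving: A = - \frac{29}{4}, B = \frac{1}{4}.
So x(n) = \frac{\left(-3\right)^{n}}{4} - \frac{29}{4}.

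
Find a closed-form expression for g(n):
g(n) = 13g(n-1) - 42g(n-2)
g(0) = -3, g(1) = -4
Characteristic equation: x² - 13x + 42 = 0, which factors as (x - (6))(x - (7)) = 0.
Roots r₁ = 6, r₂ = 7 (distinct).
General solution: g(n) = A·(6)^n + B·(7)^n.
From g(0) = -3: A + B = -3.
From g(1) = -4: 6A + 7B = -4.
Solving: A = -17, B = 14.
So g(n) = - 17 \cdot 6^{n} + 14 \cdot 7^{n}.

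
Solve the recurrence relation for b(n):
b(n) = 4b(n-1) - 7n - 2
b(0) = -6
First-order linear with linear forcing.
Homogeneous solution: b_h(n) = A·(4)^n.
Try particular b_p(n) = pn + q. Substituting:
  pn + q = 4(p(n-1) + q) - 7n - 2.
Matching the n-coefficient: p = 4p - 7 ⇒ p = \frac{7}{3}.
Matching constants: q = -4p + 4q - 2 ⇒ q = \frac{34}{9}.
General: b(n) = A·(4)^n + \frac{7 n}{3} + \frac{34}{9}.
Apply b(0) = -6: A + \frac{34}{9} = -6 ⇒ A = - \frac{88}{9}.
So b(n) = - \frac{88 \cdot 4^{n}}{9} + \frac{7 n}{3} + \frac{34}{9}.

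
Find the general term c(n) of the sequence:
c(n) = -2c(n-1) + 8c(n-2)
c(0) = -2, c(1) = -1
Characteristic equation: x² + 2x - 8 = 0, which factors as (x - (2))(x - (-4)) = 0.
Roots r₁ = 2, r₂ = -4 (distinct).
General solution: c(n) = A·(2)^n + B·(-4)^n.
From c(0) = -2: A + B = -2.
From c(1) = -1: 2A - 4B = -1.
Solving: A = - \frac{3}{2}, B = - \frac{1}{2}.
So c(n) = - \frac{\left(-4\right)^{n}}{2} - \frac{3 \cdot 2^{n}}{2}.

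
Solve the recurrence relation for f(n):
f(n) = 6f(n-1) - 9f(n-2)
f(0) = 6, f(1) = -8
Characteristic equation: x² - 6x + 9 = 0, which is (x - (3))².
Repeated root r = 3.
General solution: f(n) = (A + Bn)·(3)^n.
From f(0) = 6: A = 6.
From f(1) = -8: (A + B)·(3) = -8 ⇒ B = - \frac{26}{3}.
So f(n) = \left(6 - \frac{26 n}{3}\right) \cdot (3)^n.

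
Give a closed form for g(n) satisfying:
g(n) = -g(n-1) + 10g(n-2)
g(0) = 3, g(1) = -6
Characteristic equation: x² + x - 10 = 0.
Discriminant Δ = (-1)² + 4·(10) = 41.
Roots r₁,₂ = (-1 ± √41)/2, so r₁ = - \frac{1}{2} + \frac{\sqrt{41}}{2}, r₂ = - \frac{\sqrt{41}}{2} - \frac{1}{2}.
General solution: g(n) = A·r₁^n + B·r₂^n.
From the initial conditions, A + B = 3 and r₁A + r₂B = -6.
Since r₁ - r₂ = √41: A = (-6 - (3)r₂)/√41 = \frac{3}{2} - \frac{9 \sqrt{41}}{82}, and B = 3 - A = \frac{9 \sqrt{41}}{82} + \frac{3}{2}.
So g(n) = \left(\frac{3}{2} - \frac{9 \sqrt{41}}{82}\right)\left(- \frac{1}{2} + \frac{\sqrt{41}}{2}\right)^n + \left(\frac{9 \sqrt{41}}{82} + \frac{3}{2}\right)\left(- \frac{\sqrt{41}}{2} - \frac{1}{2}\right)^n.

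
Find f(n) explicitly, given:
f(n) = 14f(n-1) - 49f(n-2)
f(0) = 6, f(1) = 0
Characteristic equation: x² - 14x + 49 = 0, which is (x - (7))².
Repeated root r = 7.
General solution: f(n) = (A + Bn)·(7)^n.
From f(0) = 6: A = 6.
From f(1) = 0: (A + B)·(7) = 0 ⇒ B = -6.
So f(n) = \left(6 - 6 n\right) \cdot (7)^n.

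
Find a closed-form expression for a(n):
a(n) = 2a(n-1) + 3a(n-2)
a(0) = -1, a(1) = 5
Characteristic equation: x² - 2x - 3 = 0, which factors as (x - (3))(x - (-1)) = 0.
Roots r₁ = 3, r₂ = -1 (distinct).
General solution: a(n) = A·(3)^n + B·(-1)^n.
From a(0) = -1: A + B = -1.
From a(1) = 5: 3A - B = 5.
Solving: A = 1, B = -2.
So a(n) = - 2 \left(-1\right)^{n} + 3^{n}.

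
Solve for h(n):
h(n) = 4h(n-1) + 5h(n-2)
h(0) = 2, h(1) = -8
Characteristic equation: x² - 4x - 5 = 0, which factors as (x - (5))(x - (-1)) = 0.
Roots r₁ = 5, r₂ = -1 (distinct).
General solution: h(n) = A·(5)^n + B·(-1)^n.
From h(0) = 2: A + B = 2.
From h(1) = -8: 5A - B = -8.
Solving: A = -1, B = 3.
So h(n) = 3 \left(-1\right)^{n} - 5^{n}.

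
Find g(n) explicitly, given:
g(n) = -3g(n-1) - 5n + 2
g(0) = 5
First-order linear with linear forcing.
Homogeneous solution: g_h(n) = A·(-3)^n.
Try particular g_p(n) = pn + q. Substituting:
  pn + q = -3(p(n-1) + q) - 5n + 2.
Matching the n-coefficient: p = -3p - 5 ⇒ p = - \frac{5}{4}.
Matching constants: q = 3p - 3q + 2 ⇒ q = - \frac{7}{16}.
General: g(n) = A·(-3)^n - \frac{5 n}{4} - \frac{7}{16}.
Apply g(0) = 5: A - \frac{7}{16} = 5 ⇒ A = \frac{87}{16}.
So g(n) = \frac{87 \left(-3\right)^{n}}{16} - \frac{5 n}{4} - \frac{7}{16}.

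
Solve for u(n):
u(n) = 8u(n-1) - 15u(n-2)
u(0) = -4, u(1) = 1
Characteristic equation: x² - 8x + 15 = 0, which factors as (x - (5))(x - (3)) = 0.
Roots r₁ = 5, r₂ = 3 (distinct).
General solution: u(n) = A·(5)^n + B·(3)^n.
From u(0) = -4: A + B = -4.
From u(1) = 1: 5A + 3B = 1.
Solving: A = \frac{13}{2}, B = - \frac{21}{2}.
So u(n) = - \frac{21 \cdot 3^{n}}{2} + \frac{13 \cdot 5^{n}}{2}.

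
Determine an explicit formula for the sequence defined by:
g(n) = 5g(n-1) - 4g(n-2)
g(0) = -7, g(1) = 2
Characteristic equation: x² - 5x + 4 = 0, which factors as (x - (4))(x - (1)) = 0.
Roots r₁ = 4, r₂ = 1 (distinct).
General solution: g(n) = A·(4)^n + B·(1)^n.
From g(0) = -7: A + B = -7.
From g(1) = 2: 4A + B = 2.
Solving: A = 3, B = -10.
So g(n) = 3 \cdot 4^{n} - 10.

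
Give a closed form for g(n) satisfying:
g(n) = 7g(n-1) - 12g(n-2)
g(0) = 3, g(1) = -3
Characteristic equation: x² - 7x + 12 = 0, which factors as (x - (3))(x - (4)) = 0.
Roots r₁ = 3, r₂ = 4 (distinct).
General solution: g(n) = A·(3)^n + B·(4)^n.
From g(0) = 3: A + B = 3.
From g(1) = -3: 3A + 4B = -3.
Solving: A = 15, B = -12.
So g(n) = 15 \cdot 3^{n} - 12 \cdot 4^{n}.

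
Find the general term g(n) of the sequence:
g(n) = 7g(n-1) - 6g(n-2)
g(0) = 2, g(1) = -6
Characteristic equation: x² - 7x + 6 = 0, which factors as (x - (6))(x - (1)) = 0.
Roots r₁ = 6, r₂ = 1 (distinct).
General solution: g(n) = A·(6)^n + B·(1)^n.
From g(0) = 2: A + B = 2.
From g(1) = -6: 6A + B = -6.
Solving: A = - \frac{8}{5}, B = \frac{18}{5}.
So g(n) = \frac{18}{5} - \frac{8 \cdot 6^{n}}{5}.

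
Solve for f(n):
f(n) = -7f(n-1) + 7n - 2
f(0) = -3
First-order linear with linear forcing.
Homogeneous solution: f_h(n) = A·(-7)^n.
Try particular f_p(n) = pn + q. Substituting:
  pn + q = -7(p(n-1) + q) + 7n - 2.
Matching the n-coefficient: p = -7p + 7 ⇒ p = \frac{7}{8}.
Matching constants: q = 7p - 7q - 2 ⇒ q = \frac{33}{64}.
General: f(n) = A·(-7)^n + \frac{7 n}{8} + \frac{33}{64}.
Apply f(0) = -3: A + \frac{33}{64} = -3 ⇒ A = - \frac{225}{64}.
So f(n) = - \frac{225 \left(-7\right)^{n}}{64} + \frac{7 n}{8} + \frac{33}{64}.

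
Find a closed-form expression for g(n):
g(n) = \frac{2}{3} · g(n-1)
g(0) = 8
Pure geometric recurrence with ratio \frac{2}{3}.
By induction g(n) = g(0) · (\frac{2}{3})^n = 8 \left(\frac{2}{3}\right)^{n}.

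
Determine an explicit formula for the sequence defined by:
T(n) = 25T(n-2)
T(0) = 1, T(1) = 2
Characteristic equation: x² - 25 = 0, which factors as (x - (-5))(x - (5)) = 0.
Roots r₁ = -5, r₂ = 5 (distinct).
General solution: T(n) = A·(-5)^n + B·(5)^n.
From T(0) = 1: A + B = 1.
From T(1) = 2: -5A + 5B = 2.
Solving: A = \frac{3}{10}, B = \frac{7}{10}.
So T(n) = \frac{3 \left(-5\right)^{n}}{10} + \frac{7 \cdot 5^{n}}{10}.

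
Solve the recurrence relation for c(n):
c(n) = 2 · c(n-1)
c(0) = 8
Pure geometric recurrence with ratio 2.
By induction c(n) = c(0) · (2)^n = 8 \cdot 2^{n}.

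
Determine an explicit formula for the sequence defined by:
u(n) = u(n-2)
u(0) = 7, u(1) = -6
Characteristic equation: x² - 1 = 0, which factors as (x - (1))(x - (-1)) = 0.
Roots r₁ = 1, r₂ = -1 (distinct).
General solution: u(n) = A·(1)^n + B·(-1)^n.
From u(0) = 7: A + B = 7.
From u(1) = -6: A - B = -6.
Solving: A = \frac{1}{2}, B = \frac{13}{2}.
So u(n) = \frac{13 \left(-1\right)^{n}}{2} + \frac{1}{2}.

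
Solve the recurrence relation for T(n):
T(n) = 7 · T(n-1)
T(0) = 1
Pure geometric recurrence with ratio 7.
By induction T(n) = T(0) · (7)^n = 7^{n}.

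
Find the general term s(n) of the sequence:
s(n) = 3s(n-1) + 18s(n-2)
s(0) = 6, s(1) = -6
Characteristic equation: x² - 3x - 18 = 0, which factors as (x - (6))(x - (-3)) = 0.
Roots r₁ = 6, r₂ = -3 (distinct).
General solution: s(n) = A·(6)^n + B·(-3)^n.
From s(0) = 6: A + B = 6.
From s(1) = -6: 6A - 3B = -6.
Solving: A = \frac{4}{3}, B = \frac{14}{3}.
So s(n) = \frac{14 \left(-3\right)^{n}}{3} + \frac{4 \cdot 6^{n}}{3}.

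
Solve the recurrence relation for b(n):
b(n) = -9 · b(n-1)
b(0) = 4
Pure geometric recurrence with ratio -9.
By induction b(n) = b(0) · (-9)^n = 4 \left(-9\right)^{n}.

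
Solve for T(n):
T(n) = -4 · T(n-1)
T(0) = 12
Pure geometric recurrence with ratio -4.
By induction T(n) = T(0) · (-4)^n = 12 \left(-4\right)^{n}.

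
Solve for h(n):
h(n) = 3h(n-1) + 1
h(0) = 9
First-order linear non-homogeneous.
Homogeneous solution: h_h(n) = A·(3)^n.
Try constant particular solution h_p = K: K = 3K + 1 ⇒ K = - \frac{1}{2}.
General: h(n) = A·(3)^n - \frac{1}{2}.
Apply h(0) = 9: A - \frac{1}{2} = 9 ⇒ A = \frac{19}{2}.
So h(n) = \frac{19 \cdot 3^{n}}{2} - \frac{1}{2}.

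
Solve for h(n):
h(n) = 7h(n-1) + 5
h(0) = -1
First-order linear non-homogeneous.
Homogeneous solution: h_h(n) = A·(7)^n.
Try constant particular solution h_p = K: K = 7K + 5 ⇒ K = - \frac{5}{6}.
General: h(n) = A·(7)^n - \frac{5}{6}.
Apply h(0) = -1: A - \frac{5}{6} = -1 ⇒ A = - \frac{1}{6}.
So h(n) = - \frac{7^{n}}{6} - \frac{5}{6}.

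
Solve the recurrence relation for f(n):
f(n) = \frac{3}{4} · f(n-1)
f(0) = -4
Pure geometric recurrence with ratio \frac{3}{4}.
By induction f(n) = f(0) · (\frac{3}{4})^n = - 4 \left(\frac{3}{4}\right)^{n}.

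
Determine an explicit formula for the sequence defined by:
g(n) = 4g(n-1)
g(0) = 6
This is a homogeneous first-order recurrence with ratio 4.
By induction g(n) = g(0) · (4)^n = 6 \cdot 4^{n}.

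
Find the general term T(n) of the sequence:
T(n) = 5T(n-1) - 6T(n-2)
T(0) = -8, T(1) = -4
Characteristic equation: x² - 5x + 6 = 0, which factors as (x - (2))(x - (3)) = 0.
Roots r₁ = 2, r₂ = 3 (distinct).
General solution: T(n) = A·(2)^n + B·(3)^n.
From T(0) = -8: A + B = -8.
From T(1) = -4: 2A + 3B = -4.
Solving: A = -20, B = 12.
So T(n) = - 20 \cdot 2^{n} + 12 \cdot 3^{n}.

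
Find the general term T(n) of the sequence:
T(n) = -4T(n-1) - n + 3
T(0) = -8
First-order linear with linear forcing.
Homogeneous solution: T_h(n) = A·(-4)^n.
Try particular T_p(n) = pn + q. Substituting:
  pn + q = -4(p(n-1) + q) - n + 3.
Matching the n-coefficient: p = -4p - 1 ⇒ p = - \frac{1}{5}.
Matching constants: q = 4p - 4q + 3 ⇒ q = \frac{11}{25}.
General: T(n) = A·(-4)^n - \frac{n}{5} + \frac{11}{25}.
Apply T(0) = -8: A + \frac{11}{25} = -8 ⇒ A = - \frac{211}{25}.
So T(n) = - \frac{211 \left(-4\right)^{n}}{25} - \frac{n}{5} + \frac{11}{25}.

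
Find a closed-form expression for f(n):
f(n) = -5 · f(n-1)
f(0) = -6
Pure geometric recurrence with ratio -5.
By induction f(n) = f(0) · (-5)^n = - 6 \left(-5\right)^{n}.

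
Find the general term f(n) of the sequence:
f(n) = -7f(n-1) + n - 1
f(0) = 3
First-order linear with linear forcing.
Homogeneous solution: f_h(n) = A·(-7)^n.
Try particular f_p(n) = pn + q. Substituting:
  pn + q = -7(p(n-1) + q) + n - 1.
Matching the n-coefficient: p = -7p + 1 ⇒ p = \frac{1}{8}.
Matching constants: q = 7p - 7q - 1 ⇒ q = - \frac{1}{64}.
General: f(n) = A·(-7)^n + \frac{n}{8} - \frac{1}{64}.
Apply f(0) = 3: A - \frac{1}{64} = 3 ⇒ A = \frac{193}{64}.
So f(n) = \frac{193 \left(-7\right)^{n}}{64} + \frac{n}{8} - \frac{1}{64}.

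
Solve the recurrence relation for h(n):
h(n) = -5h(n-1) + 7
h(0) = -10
First-order linear non-homogeneous.
Homogeneous solution: h_h(n) = A·(-5)^n.
Try constant particular solution h_p = K: K = -5K + 7 ⇒ K = \frac{7}{6}.
General: h(n) = A·(-5)^n + \frac{7}{6}.
Apply h(0) = -10: A + \frac{7}{6} = -10 ⇒ A = - \frac{67}{6}.
So h(n) = \frac{7}{6} - \frac{67 \left(-5\right)^{n}}{6}.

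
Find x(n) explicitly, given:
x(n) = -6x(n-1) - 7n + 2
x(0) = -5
First-order linear with linear forcing.
Homogeneous solution: x_h(n) = A·(-6)^n.
Try particular x_p(n) = pn + q. Substituting:
  pn + q = -6(p(n-1) + q) - 7n + 2.
Matching the n-coefficient: p = -6p - 7 ⇒ p = -1.
Matching constants: q = 6p - 6q + 2 ⇒ q = - \frac{4}{7}.
General: x(n) = A·(-6)^n - n - \frac{4}{7}.
Apply x(0) = -5: A - \frac{4}{7} = -5 ⇒ A = - \frac{31}{7}.
So x(n) = - \frac{31 \left(-6\right)^{n}}{7} - n - \frac{4}{7}.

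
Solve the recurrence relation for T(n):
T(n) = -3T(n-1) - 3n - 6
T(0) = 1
First-order linear with linear forcing.
Homogeneous solution: T_h(n) = A·(-3)^n.
Try particular T_p(n) = pn + q. Substituting:
  pn + q = -3(p(n-1) + q) - 3n - 6.
Matching the n-coefficient: p = -3p - 3 ⇒ p = - \frac{3}{4}.
Matching constants: q = 3p - 3q - 6 ⇒ q = - \frac{33}{16}.
General: T(n) = A·(-3)^n - \frac{3 n}{4} - \frac{33}{16}.
Apply T(0) = 1: A - \frac{33}{16} = 1 ⇒ A = \frac{49}{16}.
So T(n) = \frac{49 \left(-3\right)^{n}}{16} - \frac{3 n}{4} - \frac{33}{16}.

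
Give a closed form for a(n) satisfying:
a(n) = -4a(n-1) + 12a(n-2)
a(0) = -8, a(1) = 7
Characteristic equation: x² + 4x - 12 = 0, which factors as (x - (2))(x - (-6)) = 0.
Roots r₁ = 2, r₂ = -6 (distinct).
General solution: a(n) = A·(2)^n + B·(-6)^n.
From a(0) = -8: A + B = -8.
From a(1) = 7: 2A - 6B = 7.
Solving: A = - \frac{41}{8}, B = - \frac{23}{8}.
So a(n) = - \frac{23 \left(-6\right)^{n}}{8} - \frac{41 \cdot 2^{n}}{8}.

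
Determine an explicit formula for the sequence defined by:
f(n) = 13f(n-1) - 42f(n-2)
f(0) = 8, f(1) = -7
Characteristic equation: x² - 13x + 42 = 0, which factors as (x - (7))(x - (6)) = 0.
Roots r₁ = 7, r₂ = 6 (distinct).
General solution: f(n) = A·(7)^n + B·(6)^n.
From f(0) = 8: A + B = 8.
From f(1) = -7: 7A + 6B = -7.
Solving: A = -55, B = 63.
So f(n) = 63 \cdot 6^{n} - 55 \cdot 7^{n}.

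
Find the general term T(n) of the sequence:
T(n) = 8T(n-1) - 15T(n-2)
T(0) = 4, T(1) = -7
Characteristic equation: x² - 8x + 15 = 0, which factors as (x - (5))(x - (3)) = 0.
Roots r₁ = 5, r₂ = 3 (distinct).
General solution: T(n) = A·(5)^n + B·(3)^n.
From T(0) = 4: A + B = 4.
From T(1) = -7: 5A + 3B = -7.
Solving: A = - \frac{19}{2}, B = \frac{27}{2}.
So T(n) = \frac{27 \cdot 3^{n}}{2} - \frac{19 \cdot 5^{n}}{2}.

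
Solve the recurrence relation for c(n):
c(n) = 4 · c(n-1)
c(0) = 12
Pure geometric recurrence with ratio 4.
By induction c(n) = c(0) · (4)^n = 12 \cdot 4^{n}.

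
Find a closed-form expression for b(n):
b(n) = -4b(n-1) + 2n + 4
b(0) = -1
First-order linear with linear forcing.
Homogeneous solution: b_h(n) = A·(-4)^n.
Try particular b_p(n) = pn + q. Substituting:
  pn + q = -4(p(n-1) + q) + 2n + 4.
Matching the n-coefficient: p = -4p + 2 ⇒ p = \frac{2}{5}.
Matching constants: q = 4p - 4q + 4 ⇒ q = \frac{28}{25}.
General: b(n) = A·(-4)^n + \frac{2 n}{5} + \frac{28}{25}.
Apply b(0) = -1: A + \frac{28}{25} = -1 ⇒ A = - \frac{53}{25}.
So b(n) = - \frac{53 \left(-4\right)^{n}}{25} + \frac{2 n}{5} + \frac{28}{25}.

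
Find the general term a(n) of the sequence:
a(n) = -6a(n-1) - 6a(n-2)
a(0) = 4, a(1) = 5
Characteristic equation: x² + 6x + 6 = 0.
Discriminant Δ = (-6)² + 4·(-6) = 12.
Roots r₁,₂ = (-6 ± √12)/2, so r₁ = -3 + \sqrt{3}, r₂ = -3 - \sqrt{3}.
General solution: a(n) = A·r₁^n + B·r₂^n.
From the initial conditions, A + B = 4 and r₁A + r₂B = 5.
Since r₁ - r₂ = √12: A = (5 - (4)r₂)/√12 = 2 + \frac{17 \sqrt{3}}{6}, and B = 4 - A = 2 - \frac{17 \sqrt{3}}{6}.
So a(n) = \left(2 + \frac{17 \sqrt{3}}{6}\right)\left(-3 + \sqrt{3}\right)^n + \left(2 - \frac{17 \sqrt{3}}{6}\right)\left(-3 - \sqrt{3}\right)^n.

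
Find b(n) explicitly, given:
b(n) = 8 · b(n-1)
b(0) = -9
Pure geometric recurrence with ratio 8.
By induction b(n) = b(0) · (8)^n = - 9 \cdot 8^{n}.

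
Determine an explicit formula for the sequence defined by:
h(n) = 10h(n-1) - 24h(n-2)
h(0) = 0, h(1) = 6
Characteristic equation: x² - 10x + 24 = 0, which factors as (x - (4))(x - (6)) = 0.
Roots r₁ = 4, r₂ = 6 (distinct).
General solution: h(n) = A·(4)^n + B·(6)^n.
From h(0) = 0: A + B = 0.
From h(1) = 6: 4A + 6B = 6.
Solving: A = -3, B = 3.
So h(n) = - 3 \cdot 4^{n} + 3 \cdot 6^{n}.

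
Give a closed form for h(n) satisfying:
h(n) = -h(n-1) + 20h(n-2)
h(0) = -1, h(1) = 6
Characteristic equation: x² + x - 20 = 0, which factors as (x - (-5))(x - (4)) = 0.
Roots r₁ = -5, r₂ = 4 (distinct).
General solution: h(n) = A·(-5)^n + B·(4)^n.
From h(0) = -1: A + B = -1.
From h(1) = 6: -5A + 4B = 6.
Solving: A = - \frac{10}{9}, B = \frac{1}{9}.
So h(n) = - \frac{10 \left(-5\right)^{n}}{9} + \frac{4^{n}}{9}.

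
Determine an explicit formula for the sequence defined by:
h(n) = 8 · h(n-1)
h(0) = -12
Pure geometric recurrence with ratio 8.
By induction h(n) = h(0) · (8)^n = - 12 \cdot 8^{n}.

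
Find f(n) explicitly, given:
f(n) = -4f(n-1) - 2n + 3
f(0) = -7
First-order linear with linear forcing.
Homogeneous solution: f_h(n) = A·(-4)^n.
Try particular f_p(n) = pn + q. Substituting:
  pn + q = -4(p(n-1) + q) - 2n + 3.
Matching the n-coefficient: p = -4p - 2 ⇒ p = - \frac{2}{5}.
Matching constants: q = 4p - 4q + 3 ⇒ q = \frac{7}{25}.
General: f(n) = A·(-4)^n - \frac{2 n}{5} + \frac{7}{25}.
Apply f(0) = -7: A + \frac{7}{25} = -7 ⇒ A = - \frac{182}{25}.
So f(n) = - \frac{182 \left(-4\right)^{n}}{25} - \frac{2 n}{5} + \frac{7}{25}.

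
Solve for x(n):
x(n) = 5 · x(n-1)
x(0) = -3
Pure geometric recurrence with ratio 5.
By induction x(n) = x(0) · (5)^n = - 3 \cdot 5^{n}.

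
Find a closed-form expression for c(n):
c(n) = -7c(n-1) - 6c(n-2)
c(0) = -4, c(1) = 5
Characteristic equation: x² + 7x + 6 = 0, which factors as (x - (-1))(x - (-6)) = 0.
Roots r₁ = -1, r₂ = -6 (distinct).
General solution: c(n) = A·(-1)^n + B·(-6)^n.
From c(0) = -4: A + B = -4.
From c(1) = 5: -A - 6B = 5.
Solving: A = - \frac{19}{5}, B = - \frac{1}{5}.
So c(n) = - \frac{19 \left(-1\right)^{n}}{5} - \frac{\left(-6\right)^{n}}{5}.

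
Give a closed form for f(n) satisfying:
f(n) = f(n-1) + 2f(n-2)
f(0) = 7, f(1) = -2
Characteristic equation: x² - x - 2 = 0, which factors as (x - (2))(x - (-1)) = 0.
Roots r₁ = 2, r₂ = -1 (distinct).
General solution: f(n) = A·(2)^n + B·(-1)^n.
From f(0) = 7: A + B = 7.
From f(1) = -2: 2A - B = -2.
Solving: A = \frac{5}{3}, B = \frac{16}{3}.
So f(n) = \frac{16 \left(-1\right)^{n}}{3} + \frac{5 \cdot 2^{n}}{3}.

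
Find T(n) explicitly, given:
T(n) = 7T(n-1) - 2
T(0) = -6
First-order linear non-homogeneous.
Homogeneous solution: T_h(n) = A·(7)^n.
Try constant particular solution T_p = K: K = 7K - 2 ⇒ K = \frac{1}{3}.
General: T(n) = A·(7)^n + \frac{1}{3}.
Apply T(0) = -6: A + \frac{1}{3} = -6 ⇒ A = - \frac{19}{3}.
So T(n) = \frac{1}{3} - \frac{19 \cdot 7^{n}}{3}.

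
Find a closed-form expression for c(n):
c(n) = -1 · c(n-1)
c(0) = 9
Pure geometric recurrence with ratio -1.
By induction c(n) = c(0) · (-1)^n = 9 \left(-1\right)^{n}.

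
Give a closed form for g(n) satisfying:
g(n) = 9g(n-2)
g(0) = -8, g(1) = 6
Characteristic equation: x² - 9 = 0, which factors as (x - (3))(x - (-3)) = 0.
Roots r₁ = 3, r₂ = -3 (distinct).
General solution: g(n) = A·(3)^n + B·(-3)^n.
From g(0) = -8: A + B = -8.
From g(1) = 6: 3A - 3B = 6.
Solving: A = -3, B = -5.
So g(n) = - 5 \left(-3\right)^{n} - 3 \cdot 3^{n}.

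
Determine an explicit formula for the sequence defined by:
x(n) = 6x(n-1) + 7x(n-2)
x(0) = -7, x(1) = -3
Characteristic equation: x² - 6x - 7 = 0, which factors as (x - (7))(x - (-1)) = 0.
Roots r₁ = 7, r₂ = -1 (distinct).
General solution: x(n) = A·(7)^n + B·(-1)^n.
From x(0) = -7: A + B = -7.
From x(1) = -3: 7A - B = -3.
Solving: A = - \frac{5}{4}, B = - \frac{23}{4}.
So x(n) = - \frac{23 \left(-1\right)^{n}}{4} - \frac{5 \cdot 7^{n}}{4}.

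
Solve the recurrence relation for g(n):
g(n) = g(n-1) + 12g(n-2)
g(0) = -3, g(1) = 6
Characteristic equation: x² - x - 12 = 0, which factors as (x - (-3))(x - (4)) = 0.
Roots r₁ = -3, r₂ = 4 (distinct).
General solution: g(n) = A·(-3)^n + B·(4)^n.
From g(0) = -3: A + B = -3.
From g(1) = 6: -3A + 4B = 6.
Solving: A = - \frac{18}{7}, B = - \frac{3}{7}.
So g(n) = - \frac{18 \left(-3\right)^{n}}{7} - \frac{3 \cdot 4^{n}}{7}.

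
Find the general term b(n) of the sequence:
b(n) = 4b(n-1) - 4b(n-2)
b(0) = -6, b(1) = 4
Characteristic equation: x² - 4x + 4 = 0, which is (x - (2))².
Repeated root r = 2.
General solution: b(n) = (A + Bn)·(2)^n.
From b(0) = -6: A = -6.
From b(1) = 4: (A + B)·(2) = 4 ⇒ B = 8.
So b(n) = \left(8 n - 6\right) \cdot (2)^n.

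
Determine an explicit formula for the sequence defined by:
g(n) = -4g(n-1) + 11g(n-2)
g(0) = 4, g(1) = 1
Characteristic equation: x² + 4x - 11 = 0.
Discriminant Δ = (-4)² + 4·(11) = 60.
Roots r₁,₂ = (-4 ± √60)/2, so r₁ = -2 + \sqrt{15}, r₂ = - \sqrt{15} - 2.
General solution: g(n) = A·r₁^n + B·r₂^n.
From the initial conditions, A + B = 4 and r₁A + r₂B = 1.
Since r₁ - r₂ = √60: A = (1 - (4)r₂)/√60 = \frac{3 \sqrt{15}}{10} + 2, and B = 4 - A = 2 - \frac{3 \sqrt{15}}{10}.
So g(n) = \left(\frac{3 \sqrt{15}}{10} + 2\right)\left(-2 + \sqrt{15}\right)^n + \left(2 - \frac{3 \sqrt{15}}{10}\right)\left(- \sqrt{15} - 2\right)^n.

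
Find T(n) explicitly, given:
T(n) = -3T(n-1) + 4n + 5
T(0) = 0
First-order linear with linear forcing.
Homogeneous solution: T_h(n) = A·(-3)^n.
Try particular T_p(n) = pn + q. Substituting:
  pn + q = -3(p(n-1) + q) + 4n + 5.
Matching the n-coefficient: p = -3p + 4 ⇒ p = 1.
Matching constants: q = 3p - 3q + 5 ⇒ q = 2.
General: T(n) = A·(-3)^n + n + 2.
Apply T(0) = 0: A + 2 = 0 ⇒ A = -2.
So T(n) = - 2 \left(-3\right)^{n} + n + 2.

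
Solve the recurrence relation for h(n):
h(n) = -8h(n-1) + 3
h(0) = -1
First-order linear non-homogeneous.
Homogeneous solution: h_h(n) = A·(-8)^n.
Try constant particular solution h_p = K: K = -8K + 3 ⇒ K = \frac{1}{3}.
General: h(n) = A·(-8)^n + \frac{1}{3}.
Apply h(0) = -1: A + \frac{1}{3} = -1 ⇒ A = - \frac{4}{3}.
So h(n) = \frac{1}{3} - \frac{4 \left(-8\right)^{n}}{3}.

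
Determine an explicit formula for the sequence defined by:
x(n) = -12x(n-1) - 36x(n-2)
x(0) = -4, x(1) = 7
Characteristic equation: x² + 12x + 36 = 0, which is (x - (-6))².
Repeated root r = -6.
General solution: x(n) = (A + Bn)·(-6)^n.
From x(0) = -4: A = -4.
From x(1) = 7: (A + B)·(-6) = 7 ⇒ B = \frac{17}{6}.
So x(n) = \left(\frac{17 n}{6} - 4\right) \cdot (-6)^n.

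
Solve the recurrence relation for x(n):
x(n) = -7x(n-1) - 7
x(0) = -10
First-order linear non-homogeneous.
Homogeneous solution: x_h(n) = A·(-7)^n.
Try constant particular solution x_p = K: K = -7K - 7 ⇒ K = - \frac{7}{8}.
General: x(n) = A·(-7)^n - \frac{7}{8}.
Apply x(0) = -10: A - \frac{7}{8} = -10 ⇒ A = - \frac{73}{8}.
So x(n) = - \frac{73 \left(-7\right)^{n}}{8} - \frac{7}{8}.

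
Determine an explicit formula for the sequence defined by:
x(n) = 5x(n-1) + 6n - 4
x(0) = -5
First-order linear with linear forcing.
Homogeneous solution: x_h(n) = A·(5)^n.
Try particular x_p(n) = pn + q. Substituting:
  pn + q = 5(p(n-1) + q) + 6n - 4.
Matching the n-coefficient: p = 5p + 6 ⇒ p = - \frac{3}{2}.
Matching constants: q = -5p + 5q - 4 ⇒ q = - \frac{7}{8}.
General: x(n) = A·(5)^n - \frac{3 n}{2} - \frac{7}{8}.
Apply x(0) = -5: A - \frac{7}{8} = -5 ⇒ A = - \frac{33}{8}.
So x(n) = - \frac{33 \cdot 5^{n}}{8} - \frac{3 n}{2} - \frac{7}{8}.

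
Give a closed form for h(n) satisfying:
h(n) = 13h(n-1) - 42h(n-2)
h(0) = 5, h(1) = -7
Characteristic equation: x² - 13x + 42 = 0, which factors as (x - (7))(x - (6)) = 0.
Roots r₁ = 7, r₂ = 6 (distinct).
General solution: h(n) = A·(7)^n + B·(6)^n.
From h(0) = 5: A + B = 5.
From h(1) = -7: 7A + 6B = -7.
Solving: A = -37, B = 42.
So h(n) = 42 \cdot 6^{n} - 37 \cdot 7^{n}.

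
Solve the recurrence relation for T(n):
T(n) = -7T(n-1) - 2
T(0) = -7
First-order linear non-homogeneous.
Homogeneous solution: T_h(n) = A·(-7)^n.
Try constant particular solution T_p = K: K = -7K - 2 ⇒ K = - \frac{1}{4}.
General: T(n) = A·(-7)^n - \frac{1}{4}.
Apply T(0) = -7: A - \frac{1}{4} = -7 ⇒ A = - \frac{27}{4}.
So T(n) = - \frac{27 \left(-7\right)^{n}}{4} - \frac{1}{4}.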